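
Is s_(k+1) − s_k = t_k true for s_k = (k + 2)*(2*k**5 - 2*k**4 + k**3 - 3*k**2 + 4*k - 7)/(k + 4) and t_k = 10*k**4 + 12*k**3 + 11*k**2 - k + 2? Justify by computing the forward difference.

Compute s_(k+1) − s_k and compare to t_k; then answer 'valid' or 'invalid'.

Invalid: residual 2*(-8*k**5 - 54*k**4 - 58*k**3 - 46*k**2 + 6*k - 15)/(k**2 + 9*k + 20) ≠ 0.

s_(k+1) = (2*k**6 + 14*k**5 + 37*k**4 + 47*k**3 + 27*k**2 + 4*k - 15)/(k + 5)
s_(k+1) − s_k = (10*k**6 + 86*k**5 + 211*k**4 + 222*k**3 + 121*k**2 + 10*k + 10)/(k**2 + 9*k + 20)
(s_(k+1) − s_k) − t_k = 2*(-8*k**5 - 54*k**4 - 58*k**3 - 46*k**2 + 6*k - 15)/(k**2 + 9*k + 20)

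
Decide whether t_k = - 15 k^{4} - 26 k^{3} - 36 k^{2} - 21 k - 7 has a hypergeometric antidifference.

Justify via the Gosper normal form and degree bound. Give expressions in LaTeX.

t_(k+1)/t_k = (15*k**4 + 86*k**3 + 204*k**2 + 231*k + 105)/(15*k**4 + 26*k**3 + 36*k**2 + 21*k + 7).
A = 1, B = 1, C = k**4 + 26*k**3/15 + 12*k**2/5 + 7*k/5 + 7/15.
Solve (1)·f(k+1) − (1)·f(k) = k**4 + 26*k**3/15 + 12*k**2/5 + 7*k/5 + 7/15.
deg f ≤ 5 (via 0,0,4).
Solve for f: f(k) = k*(3*k**4 - k**3 + 4*k**2 - k + 2)/15 (degree 5 ≤ 5).
Then R = B(k−1)f/C = k*(3*k**4 - k**3 + 4*k**2 - k + 2)/(15*k**4 + 26*k**3 + 36*k**2 + 21*k + 7), so s_k = R(k)·t_k = k*(-3*k**4 + k**3 - 4*k**2 + k - 2).
Δs = -15*k**4 - 26*k**3 - 36*k**2 - 21*k - 7, as required.

Yes. s_k = k \left(- 3 k^{4} + k^{3} - 4 k^{2} + k - 2\right).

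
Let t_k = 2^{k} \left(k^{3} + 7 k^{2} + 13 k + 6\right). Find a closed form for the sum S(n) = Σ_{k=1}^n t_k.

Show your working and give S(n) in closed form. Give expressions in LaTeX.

t_(k+1)/t_k = 2*(k**3 + 10*k**2 + 30*k + 27)/(k**3 + 7*k**2 + 13*k + 6).
Normal form (A,B,C) = (2, 1, k**3 + 7*k**2 + 13*k + 6).
Solve (2)·f(k+1) − (1)·f(k) = k**3 + 7*k**2 + 13*k + 6.
d = 3 from the (0,0,3) case.
Match coefficients ⇒ f(k) = k**3 + k**2 + 3*k - 4.
So s_k = (B(k−1)f/C)·t_k = ((k**3 + k**2 + 3*k - 4)/((k + 2)*(k**2 + 5*k + 3)))·t_k = 2**k*(k**3 + k**2 + 3*k - 4).
Δs = 2**k*(k**3 + 7*k**2 + 13*k + 6), as required.
Σ_(k=1)^n t_k = s_(n+1) − s_(1) = (2**(n + 1)*(n**3 + 4*n**2 + 8*n + 1)) − (2), i.e. 2*2**n*n**3 + 8*2**n*n**2 + 16*2**n*n + 2*2**n - 2.

S(n) = 2 \cdot 2^{n} n^{3} + 8 \cdot 2^{n} n^{2} + 16 \cdot 2^{n} n + 2 \cdot 2^{n} - 2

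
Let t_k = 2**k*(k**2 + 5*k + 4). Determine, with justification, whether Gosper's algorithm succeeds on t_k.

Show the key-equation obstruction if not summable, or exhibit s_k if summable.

Compute t_(k+1)/t_k: get 2*(k**2 + 7*k + 10)/(k**2 + 5*k + 4).
A = 2, B = 1, C = k**2 + 5*k + 4.
Solve (2)·f(k+1) − (1)·f(k) = k**2 + 5*k + 4.
From deg A=0, deg B=0, deg C=2: d=2.
Solve for f: f(k) = k*(k + 1) (degree 2 ≤ 2).
R(k) = B(k−1)·f(k)/C(k) = k/(k + 4); s_k = R·t_k = 2**k*k*(k + 1).
Δs = 2**k*(k + 1)*(k + 4), as required.

Yes. s_k = 2**k*k*(k + 1).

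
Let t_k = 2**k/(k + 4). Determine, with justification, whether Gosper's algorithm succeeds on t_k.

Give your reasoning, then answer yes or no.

Ratio r(k) = 2*(k + 4)/(k + 5).
Normal form (A,B,C) = (2*k + 8, k + 5, 1).
Solve (2*k + 8)·f(k+1) − (k + 4)·f(k) = 1.
Degrees (1,1,0) ⇒ d ≤ -1.
Negative degree bound (-1): no f exists, t_k not Gosper-summable.

No — negative degree bound, so no certificate f.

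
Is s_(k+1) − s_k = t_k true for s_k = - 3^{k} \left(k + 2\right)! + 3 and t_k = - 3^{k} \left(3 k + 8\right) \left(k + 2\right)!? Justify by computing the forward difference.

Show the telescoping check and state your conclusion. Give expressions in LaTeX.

s_(k+1) = -3**(k + 1)*factorial(k + 3) + 3
s_(k+1) − s_k = -3**k*(3*k + 8)*factorial(k + 2)
(s_(k+1) − s_k) − t_k = 0

valid; difference matches t_k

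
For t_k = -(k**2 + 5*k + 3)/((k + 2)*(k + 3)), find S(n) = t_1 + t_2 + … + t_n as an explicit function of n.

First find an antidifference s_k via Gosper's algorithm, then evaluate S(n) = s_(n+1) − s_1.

S(n) = n*(-n - 2)/(n + 3)

Step 1: r(k) = (k + 2)*(5*k + (k + 1)**2 + 8)/((k + 4)*(k**2 + 5*k + 3)).
Take A(k)=k + 2, B(k)=k + 4, C(k)=k**2 + 5*k + 3.
Set up (k + 2)·f(k+1) − (k + 3)·f(k) − (k**2 + 5*k + 3) = 0.
Bound: deg f ≤ 2.
Solving with deg f ≤ 2: f(k) = k*(2*k + 1)/2.
Then R = B(k−1)f/C = k*(k + 3)*(2*k + 1)/(2*(k**2 + 5*k + 3)), so s_k = R(k)·t_k = k*(-2*k - 1)/(2*(k + 2)).
Verify: (-k**2 - 5*k - 3)/(k**2 + 5*k + 6) matches t_k.
Evaluate: s_(n+1) = (-2*n**2 - 5*n - 3)/(2*(n + 3)); subtract s_(1) = -1/2 ⇒ S(n) = n*(-n - 2)/(n + 3).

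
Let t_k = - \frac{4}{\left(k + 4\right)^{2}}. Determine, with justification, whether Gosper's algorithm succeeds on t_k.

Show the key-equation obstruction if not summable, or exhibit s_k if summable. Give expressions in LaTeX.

Step 1: r(k) = (k + 4)**2/(k + 5)**2.
Factor: A=k**2 + 8*k + 16; B=k**2 + 10*k + 25; C=1.
Solve (k**2 + 8*k + 16)·f(k+1) − (k**2 + 8*k + 16)·f(k) = 1.
deg f ≤ 0 (via 2,2,0).
Put f(k) = c0: A·f(k+1) − B(k−1)·f(k) − C = -1; need -1 = 0 — inconsistent ⇒ no f, not summable.

No — the linear system for f has no solution.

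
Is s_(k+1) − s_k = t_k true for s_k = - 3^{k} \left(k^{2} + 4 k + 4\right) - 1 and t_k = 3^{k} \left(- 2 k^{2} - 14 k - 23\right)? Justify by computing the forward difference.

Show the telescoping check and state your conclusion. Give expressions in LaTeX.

valid; difference matches t_k

s_(k+1) = -3*3**k*(4*k + (k + 1)**2 + 8) - 1
s_(k+1) − s_k = 3**k*(-2*k**2 - 14*k - 23)
(s_(k+1) − s_k) − t_k = 0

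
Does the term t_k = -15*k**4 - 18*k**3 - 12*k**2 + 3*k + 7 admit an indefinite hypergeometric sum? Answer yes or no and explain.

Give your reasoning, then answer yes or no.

r(k) = (15*k**4 + 78*k**3 + 156*k**2 + 135*k + 35)/(15*k**4 + 18*k**3 + 12*k**2 - 3*k - 7) after simplifying.
Normal form (A,B,C) = (1, 1, k**4 + 6*k**3/5 + 4*k**2/5 - k/5 - 7/15).
Need (1)·f(k+1) − (1)·f(k) = k**4 + 6*k**3/5 + 4*k**2/5 - k/5 - 7/15.
Degrees (0,0,4) ⇒ d ≤ 5.
Match coefficients ⇒ f(k) = k*(3*k**4 - 3*k**3 - 3*k - 4)/15.
Certificate R = B(k−1)f/C = k*(3*k**4 - 3*k**3 - 3*k - 4)/(15*k**4 + 18*k**3 + 12*k**2 - 3*k - 7) gives s_k = k*(-3*k**4 + 3*k**3 + 3*k + 4).
s_(k+1) − s_k = -15*k**4 - 18*k**3 - 12*k**2 + 3*k + 7 = t_k.

Yes. s_k = k*(-3*k**4 + 3*k**3 + 3*k + 4).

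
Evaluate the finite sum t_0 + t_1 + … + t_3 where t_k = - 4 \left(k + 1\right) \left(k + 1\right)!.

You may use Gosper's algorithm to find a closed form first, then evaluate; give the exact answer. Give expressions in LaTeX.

Σ = -476

Compute t_(k+1)/t_k: get (k + 2)**2/(k + 1).
Factor: A=k + 2; B=1; C=k + 1.
Key eq: (k + 2)·f(k+1) = (1)·f(k) + (k + 1).
From deg A=1, deg B=0, deg C=1: d=0.
Coefficient equations give f(k) = 1.
Get s_k = R·t_k = -4*factorial(k + 1) with R(k) = B(k−1)f(k)/C(k) = 1/(k + 1).
s_(k+1) − s_k = -4*(k + 1)*factorial(k + 1) = t_k.
Evaluate s at k=4 and k=0: -480 and -4; difference -476.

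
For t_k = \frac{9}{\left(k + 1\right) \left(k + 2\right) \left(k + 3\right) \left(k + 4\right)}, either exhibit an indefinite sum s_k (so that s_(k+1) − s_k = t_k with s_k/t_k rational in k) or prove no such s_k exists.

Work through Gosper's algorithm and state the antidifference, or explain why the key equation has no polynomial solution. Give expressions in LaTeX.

Step 1: r(k) = (k + 1)/(k + 5).
Factor: A=k + 1; B=k + 5; C=1.
f must satisfy (k + 1)·f(k+1) − (k + 4)·f(k) = 1.
deg f ≤ 3 (via 1,1,0).
Coefficient equations give f(k) = k*(k**2 + 6*k + 11)/18.
Certificate R = B(k−1)f/C = k*(k + 4)*(k**2 + 6*k + 11)/18 gives s_k = k*(k**2 + 6*k + 11)/(2*(k + 1)*(k + 2)*(k + 3)).
Verify: 9/(k**4 + 10*k**3 + 35*k**2 + 50*k + 24) matches t_k.

s_k = \frac{k \left(k^{2} + 6 k + 11\right)}{2 \left(k + 1\right) \left(k + 2\right) \left(k + 3\right)}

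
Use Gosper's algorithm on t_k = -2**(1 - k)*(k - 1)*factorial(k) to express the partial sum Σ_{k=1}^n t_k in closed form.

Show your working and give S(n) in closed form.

Step 1: r(k) = k*(k + 1)/(2*(k - 1)).
So A=k/2 + 1/2 and B=1, with C=k - 1.
Need (k/2 + 1/2)·f(k+1) − (1)·f(k) = k - 1.
Bound: deg f ≤ 0.
Coefficient equations give f(k) = 2.
Then R = B(k−1)f/C = 2/(k - 1), so s_k = R(k)·t_k = -2**(2 - k)*factorial(k).
s_(k+1) − s_k = -2**(1 - k)*(k - 1)*factorial(k) = t_k.
Σ_(k=1)^n t_k = s_(n+1) − s_(1) = (-2**(1 - n)*factorial(n + 1)) − (-2), i.e. 2**(1 - n)*(2**n - n*factorial(n) - factorial(n)).

S(n) = 2**(1 - n)*(2**n - n*factorial(n) - factorial(n))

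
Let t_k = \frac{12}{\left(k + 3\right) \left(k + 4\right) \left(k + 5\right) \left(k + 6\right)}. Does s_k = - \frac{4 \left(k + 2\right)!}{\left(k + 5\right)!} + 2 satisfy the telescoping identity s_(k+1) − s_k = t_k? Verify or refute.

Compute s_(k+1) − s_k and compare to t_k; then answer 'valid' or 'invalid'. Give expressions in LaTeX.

s_(k+1) = -4*factorial(k + 3)/factorial(k + 6) + 2
s_(k+1) − s_k = 12/((k + 3)*(k + 4)*(k + 5)*(k + 6))
(s_(k+1) − s_k) − t_k = 0

valid; difference matches t_k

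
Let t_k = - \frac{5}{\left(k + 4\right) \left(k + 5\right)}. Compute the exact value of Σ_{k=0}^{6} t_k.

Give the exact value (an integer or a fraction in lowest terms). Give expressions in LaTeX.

Step 1: r(k) = (k + 4)/(k + 6).
A = k + 4, B = k + 6, C = 1.
f must satisfy (k + 4)·f(k+1) − (k + 5)·f(k) = 1.
d = 1 from the (1,1,0) case.
Match coefficients ⇒ f(k) = k/4.
Certificate R = B(k−1)f/C = k*(k + 5)/4 gives s_k = -5*k/(4*k + 16).
Verify: -5/(k**2 + 9*k + 20) matches t_k.
Σ_(k=0)^(6) t_k = s_(7) − s_(0) = -35/44 − (0) = -35/44.

Σ = -35/44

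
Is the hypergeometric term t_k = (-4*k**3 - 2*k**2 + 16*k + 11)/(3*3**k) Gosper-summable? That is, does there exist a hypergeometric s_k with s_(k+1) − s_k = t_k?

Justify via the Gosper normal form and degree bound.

Yes. s_k = (2*k**3 + 4*k**2 - k - 3)/3**k.

Step 1: r(k) = (4*k**3 + 14*k**2 - 21)/(3*(4*k**3 + 2*k**2 - 16*k - 11)).
So A=1/3 and B=1, with C=k**3 + k**2/2 - 4*k - 11/4.
Solve (1/3)·f(k+1) − (1)·f(k) = k**3 + k**2/2 - 4*k - 11/4.
Degrees (0,0,3) ⇒ d ≤ 3.
Match coefficients ⇒ f(k) = -3*(k + 1)*(2*k**2 + 2*k - 3)/4.
Certificate R = B(k−1)f/C = -3*(k + 1)*(2*k**2 + 2*k - 3)/(4*k**3 + 2*k**2 - 16*k - 11) gives s_k = (2*k**3 + 4*k**2 - k - 3)/3**k.
s_(k+1) − s_k = (-4*k**3 - 2*k**2 + 16*k + 11)/(3*3**k) = t_k.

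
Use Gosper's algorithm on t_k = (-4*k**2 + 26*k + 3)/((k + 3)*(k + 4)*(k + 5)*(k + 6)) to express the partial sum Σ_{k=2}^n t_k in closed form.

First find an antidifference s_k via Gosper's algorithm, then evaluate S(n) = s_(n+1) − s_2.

S(n) = (-11*n**3 + 255*n**2 + 131*n - 375)/(105*(n**3 + 15*n**2 + 74*n + 120))

r(k) = (k + 3)*(26*k - 4*(k + 1)**2 + 29)/((k + 7)*(-4*k**2 + 26*k + 3)) after simplifying.
Normal form (A,B,C) = (k + 3, k + 7, k**2 - 13*k/2 - 3/4).
Set up (k + 3)·f(k+1) − (k + 6)·f(k) − (k**2 - 13*k/2 - 3/4) = 0.
From deg A=1, deg B=1, deg C=2: d=3.
Solving with deg f ≤ 3: f(k) = k*(k**2 - 48*k + 32)/60.
R(k) = B(k−1)·f(k)/C(k) = k*(k + 6)*(k**2 - 48*k + 32)/(15*(4*k**2 - 26*k - 3)); s_k = R·t_k = k*(-k**2 + 48*k - 32)/(15*(k + 3)*(k + 4)*(k + 5)).
s_(k+1) − s_k = (-4*k**2 + 26*k + 3)/(k**4 + 18*k**3 + 119*k**2 + 342*k + 360) = t_k.
Evaluate: s_(n+1) = (-n**3 + 45*n**2 + 61*n + 15)/(15*(n**3 + 15*n**2 + 74*n + 120)); subtract s_(2) = 4/105 ⇒ S(n) = (-11*n**3 + 255*n**2 + 131*n - 375)/(105*(n**3 + 15*n**2 + 74*n + 120)).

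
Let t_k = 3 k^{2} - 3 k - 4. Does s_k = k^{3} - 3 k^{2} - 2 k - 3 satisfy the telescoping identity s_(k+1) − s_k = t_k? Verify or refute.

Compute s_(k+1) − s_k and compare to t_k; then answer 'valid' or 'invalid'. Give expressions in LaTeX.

s_(k+1) = k**3 - 5*k - 7
s_(k+1) − s_k = 3*k**2 - 3*k - 4
(s_(k+1) − s_k) − t_k = 0

Valid — Δs_k = t_k.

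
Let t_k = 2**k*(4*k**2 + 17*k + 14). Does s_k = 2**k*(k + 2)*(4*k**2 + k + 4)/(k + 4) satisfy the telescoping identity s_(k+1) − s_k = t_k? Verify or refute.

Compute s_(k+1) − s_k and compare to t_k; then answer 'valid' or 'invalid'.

Invalid: residual 2**(k + 1)*(-4*k**3 - 29*k**2 - 81*k - 52)/(k**2 + 9*k + 20) ≠ 0.

s_(k+1) = 2**(k + 1)*(k + 3)*(k + 4*(k + 1)**2 + 5)/(k + 5)
s_(k+1) − s_k = 2**k*(4*k**4 + 45*k**3 + 189*k**2 + 304*k + 176)/(k**2 + 9*k + 20)
(s_(k+1) − s_k) − t_k = 2**(k + 1)*(-4*k**3 - 29*k**2 - 81*k - 52)/(k**2 + 9*k + 20)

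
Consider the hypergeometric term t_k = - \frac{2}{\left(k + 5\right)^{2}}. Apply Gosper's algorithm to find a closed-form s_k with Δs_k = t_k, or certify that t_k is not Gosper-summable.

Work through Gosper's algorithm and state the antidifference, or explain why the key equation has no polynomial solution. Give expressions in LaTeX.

The ratio is (k + 5)**2/(k + 6)**2.
Take A(k)=k**2 + 10*k + 25, B(k)=k**2 + 12*k + 36, C(k)=1.
f must satisfy (k**2 + 10*k + 25)·f(k+1) − (k**2 + 10*k + 25)·f(k) = 1.
deg f ≤ 0 (via 2,2,0).
Put f(k) = c0: A·f(k+1) − B(k−1)·f(k) − C = -1; need -1 = 0 — inconsistent ⇒ no f, not summable.

none (Gosper's algorithm certifies no s_k)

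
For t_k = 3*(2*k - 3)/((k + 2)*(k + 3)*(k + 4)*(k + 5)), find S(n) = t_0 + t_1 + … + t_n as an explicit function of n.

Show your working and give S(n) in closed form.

S(n) = (-n**3 - 12*n**2 - 119*n - 108)/(24*(n**3 + 12*n**2 + 47*n + 60))

Compute t_(k+1)/t_k: get (k + 2)*(2*k - 1)/((k + 6)*(2*k - 3)).
Gosper form: A/B · C(k+1)/C(k) with A=k + 2, B=k + 6, C=k - 3/2.
Solve (k + 2)·f(k+1) − (k + 5)·f(k) = k - 3/2.
d = 3 from the (1,1,1) case.
Match coefficients ⇒ f(k) = -k*(k**2 + 9*k + 98)/144.
Get s_k = R·t_k = k*(-k**2 - 9*k - 98)/(24*(k + 2)*(k + 3)*(k + 4)) with R(k) = B(k−1)f(k)/C(k) = -k*(k + 5)*(k**2 + 9*k + 98)/(72*(2*k - 3)).
s_(k+1) − s_k = 3*(2*k - 3)/(k**4 + 14*k**3 + 71*k**2 + 154*k + 120) = t_k.
Evaluate: s_(n+1) = (-n**3 - 12*n**2 - 119*n - 108)/(24*(n**3 + 12*n**2 + 47*n + 60)); subtract s_(0) = 0 ⇒ S(n) = (-n**3 - 12*n**2 - 119*n - 108)/(24*(n**3 + 12*n**2 + 47*n + 60)).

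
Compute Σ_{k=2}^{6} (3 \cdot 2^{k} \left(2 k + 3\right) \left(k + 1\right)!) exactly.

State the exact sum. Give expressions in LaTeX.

Σ = 15482808

r(k) = 2*(k + 2)*(2*k + 5)/(2*k + 3) after simplifying.
Take A(k)=2*k + 4, B(k)=1, C(k)=k + 3/2.
Solve (2*k + 4)·f(k+1) − (1)·f(k) = k + 3/2.
deg f ≤ 0 (via 1,0,1).
Match coefficients ⇒ f(k) = 1/2.
Certificate R = B(k−1)f/C = 1/(2*k + 3) gives s_k = 3*2**k*factorial(k + 1).
Δs = 3*2**k*(2*k + 3)*factorial(k + 1), as required.
Telescoping: Σ = s_(7) − s_(2) = 15482880 − (72) = 15482808.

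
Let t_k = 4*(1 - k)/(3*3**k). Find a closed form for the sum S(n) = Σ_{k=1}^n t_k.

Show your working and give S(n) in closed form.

S(n) = 3**(-n - 1)*(-3**n + 2*n + 1)

The ratio is k/(3*(k - 1)).
Factor: A=1/3; B=1; C=k - 1.
Need (1/3)·f(k+1) − (1)·f(k) = k - 1.
From deg A=0, deg B=0, deg C=1: d=1.
Solve for f: f(k) = -3*(2*k - 1)/4 (degree 1 ≤ 1).
Then R = B(k−1)f/C = -3*(2*k - 1)/(4*(k - 1)), so s_k = R(k)·t_k = (2*k - 1)/3**k.
Δs = 4*(1 - k)/(3*3**k), as required.
Evaluate: s_(n+1) = 3**(-n - 1)*(2*n + 1); subtract s_(1) = 1/3 ⇒ S(n) = 3**(-n - 1)*(-3**n + 2*n + 1).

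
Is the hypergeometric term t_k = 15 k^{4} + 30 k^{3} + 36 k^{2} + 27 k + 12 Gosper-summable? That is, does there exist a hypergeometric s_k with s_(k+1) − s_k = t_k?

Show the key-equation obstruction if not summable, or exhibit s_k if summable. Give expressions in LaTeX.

Yes. s_k = k \left(3 k^{4} + 2 k^{2} + 3 k + 4\right).

Compute t_(k+1)/t_k: get (5*k**4 + 30*k**3 + 72*k**2 + 83*k + 40)/(5*k**4 + 10*k**3 + 12*k**2 + 9*k + 4).
Factor: A=1; B=1; C=k**4 + 2*k**3 + 12*k**2/5 + 9*k/5 + 4/5.
Set up (1)·f(k+1) − (1)·f(k) − (k**4 + 2*k**3 + 12*k**2/5 + 9*k/5 + 4/5) = 0.
From deg A=0, deg B=0, deg C=4: d=5.
Solving with deg f ≤ 5: f(k) = k*(3*k**4 + 2*k**2 + 3*k + 4)/15.
R(k) = B(k−1)·f(k)/C(k) = k*(3*k**4 + 2*k**2 + 3*k + 4)/(3*(5*k**4 + 10*k**3 + 12*k**2 + 9*k + 4)); s_k = R·t_k = k*(3*k**4 + 2*k**2 + 3*k + 4).
Δs = 15*k**4 + 30*k**3 + 36*k**2 + 27*k + 12, as required.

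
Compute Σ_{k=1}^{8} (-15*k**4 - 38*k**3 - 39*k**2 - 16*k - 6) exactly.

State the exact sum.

Σ = -189408

Compute t_(k+1)/t_k: get (15*k**4 + 98*k**3 + 243*k**2 + 268*k + 114)/(15*k**4 + 38*k**3 + 39*k**2 + 16*k + 6).
A = 1, B = 1, C = k**4 + 38*k**3/15 + 13*k**2/5 + 16*k/15 + 2/5.
Need (1)·f(k+1) − (1)·f(k) = k**4 + 38*k**3/15 + 13*k**2/5 + 16*k/15 + 2/5.
deg f ≤ 5 (via 0,0,4).
Solve for f: f(k) = k*(3*k**4 + 2*k**3 - k**2 - 2*k + 4)/15 (degree 5 ≤ 5).
Get s_k = R·t_k = k*(-3*k**4 - 2*k**3 + k**2 + 2*k - 4) with R(k) = B(k−1)f(k)/C(k) = k*(3*k**4 + 2*k**3 - k**2 - 2*k + 4)/(15*k**4 + 38*k**3 + 39*k**2 + 16*k + 6).
Δs = -15*k**4 - 38*k**3 - 39*k**2 - 16*k - 6, as required.
Evaluate s at k=9 and k=1: -189414 and -6; difference -189408.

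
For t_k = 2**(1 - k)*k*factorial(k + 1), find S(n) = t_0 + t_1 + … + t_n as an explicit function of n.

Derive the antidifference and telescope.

Ratio r(k) = (k + 1)*(k + 2)/(2*k).
Factor: A=k/2 + 1; B=1; C=k.
Set up (k/2 + 1)·f(k+1) − (1)·f(k) − (k) = 0.
From deg A=1, deg B=0, deg C=1: d=0.
Match coefficients ⇒ f(k) = 2.
Then R = B(k−1)f/C = 2/k, so s_k = R(k)·t_k = 2**(2 - k)*factorial(k + 1).
s_(k+1) − s_k = 2**(1 - k)*k*factorial(k + 1) = t_k.
Σ_(k=0)^n t_k = s_(n+1) − s_(0) = (2**(1 - n)*factorial(n + 2)) − (4), i.e. -4 + 2*factorial(n + 2)/2**n.

S(n) = -4 + 2*factorial(n + 2)/2**n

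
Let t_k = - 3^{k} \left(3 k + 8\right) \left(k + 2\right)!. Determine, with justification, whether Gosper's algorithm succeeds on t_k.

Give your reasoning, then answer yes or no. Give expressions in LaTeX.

Yes. s_k = - 3^{k} \left(k + 2\right)!.

The ratio is 3*(k + 3)*(3*k + 11)/(3*k + 8).
So A=3*k + 9 and B=1, with C=k + 8/3.
Set up (3*k + 9)·f(k+1) − (1)·f(k) − (k + 8/3) = 0.
Degrees (1,0,1) ⇒ d ≤ 0.
Match coefficients ⇒ f(k) = 1/3.
Certificate R = B(k−1)f/C = 1/(3*k + 8) gives s_k = -3**k*factorial(k + 2).
Δs = -3**k*(3*k + 8)*factorial(k + 2), as required.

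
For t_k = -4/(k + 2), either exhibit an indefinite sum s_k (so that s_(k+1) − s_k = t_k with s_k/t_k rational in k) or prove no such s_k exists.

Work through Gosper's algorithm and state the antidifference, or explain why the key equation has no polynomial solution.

Ratio r(k) = (k + 2)/(k + 3).
Gosper form: A/B · C(k+1)/C(k) with A=k + 2, B=k + 3, C=1.
Set up (k + 2)·f(k+1) − (k + 2)·f(k) − (1) = 0.
d = 0 from the (1,1,0) case.
Generic f = c0 gives residual -1; -1 = 0 cannot hold, so t_k is not Gosper-summable.

no hypergeometric antidifference exists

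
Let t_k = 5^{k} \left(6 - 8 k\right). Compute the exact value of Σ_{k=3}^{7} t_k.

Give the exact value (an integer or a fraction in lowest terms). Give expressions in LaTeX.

Σ = -4687250

t_(k+1)/t_k = 5*(4*k + 1)/(4*k - 3).
A = 5, B = 1, C = k - 3/4.
Set up (5)·f(k+1) − (1)·f(k) − (k - 3/4) = 0.
Bound: deg f ≤ 1.
Solve for f: f(k) = (k - 2)/4 (degree 1 ≤ 1).
Certificate R = B(k−1)f/C = (k - 2)/(4*k - 3) gives s_k = 2*5**k*(2 - k).
Check: Δs_k = 5**k*(6 - 8*k). ✓
Sum = s_(8) − s_(3); s_(8) = -4687500, s_(3) = -250 ⇒ -4687250.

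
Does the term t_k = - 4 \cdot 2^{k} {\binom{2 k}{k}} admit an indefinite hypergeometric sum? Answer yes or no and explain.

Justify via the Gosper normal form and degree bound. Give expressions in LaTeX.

Ratio r(k) = 4*(2*k + 1)/(k + 1).
A = 8*k + 4, B = k + 1, C = 1.
Need (8*k + 4)·f(k+1) − (k)·f(k) = 1.
From deg A=1, deg B=1, deg C=0: d=-1.
d = -1 < 0 ⇒ no nonzero polynomial f; not summable.

No. Not Gosper-summable.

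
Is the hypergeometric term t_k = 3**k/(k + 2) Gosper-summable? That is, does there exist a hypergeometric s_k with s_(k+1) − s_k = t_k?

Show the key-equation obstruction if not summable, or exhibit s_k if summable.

No — key equation has no polynomial f.

t_(k+1)/t_k = 3*(k + 2)/(k + 3).
Take A(k)=3*k + 6, B(k)=k + 3, C(k)=1.
Solve (3*k + 6)·f(k+1) − (k + 2)·f(k) = 1.
From deg A=1, deg B=1, deg C=0: d=-1.
Negative degree bound (-1): no f exists, t_k not Gosper-summable.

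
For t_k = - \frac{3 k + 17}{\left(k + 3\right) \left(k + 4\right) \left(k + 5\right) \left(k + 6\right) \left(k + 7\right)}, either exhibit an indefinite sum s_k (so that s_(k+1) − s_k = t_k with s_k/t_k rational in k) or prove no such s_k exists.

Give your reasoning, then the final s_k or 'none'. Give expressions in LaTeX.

s_k = \frac{k \left(- k^{2} - 13 k - 54\right)}{72 \left(k^{3} + 13 k^{2} + 54 k + 72\right)}

Step 1: r(k) = (k + 3)*(3*k + 20)/((k + 8)*(3*k + 17)).
Gosper form: A/B · C(k+1)/C(k) with A=k + 3, B=k + 8, C=k + 17/3.
Solve (k + 3)·f(k+1) − (k + 7)·f(k) = k + 17/3.
deg f ≤ 4 (via 1,1,1).
Match coefficients ⇒ f(k) = k*(k + 5)*(k**2 + 13*k + 54)/216.
Certificate R = B(k−1)f/C = k*(k + 5)*(k + 7)*(k**2 + 13*k + 54)/(72*(3*k + 17)) gives s_k = k*(-k**2 - 13*k - 54)/(72*(k**3 + 13*k**2 + 54*k + 72)).
s_(k+1) − s_k = (-3*k - 17)/(k**5 + 25*k**4 + 245*k**3 + 1175*k**2 + 2754*k + 2520) = t_k.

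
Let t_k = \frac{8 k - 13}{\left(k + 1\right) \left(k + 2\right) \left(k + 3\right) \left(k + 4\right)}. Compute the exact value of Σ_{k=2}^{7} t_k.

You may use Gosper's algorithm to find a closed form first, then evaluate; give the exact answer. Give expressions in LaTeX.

Step 1: r(k) = (k + 1)*(8*k - 5)/((k + 5)*(8*k - 13)).
So A=k + 1 and B=k + 5, with C=k - 13/8.
f must satisfy (k + 1)·f(k+1) − (k + 4)·f(k) = k - 13/8.
deg f ≤ 3 (via 1,1,1).
Match coefficients ⇒ f(k) = -k*(k**2 + 6*k + 19)/16.
Then R = B(k−1)f/C = -k*(k + 4)*(k**2 + 6*k + 19)/(2*(8*k - 13)), so s_k = R(k)·t_k = k*(-k**2 - 6*k - 19)/(2*(k + 1)*(k + 2)*(k + 3)).
Verify: (8*k - 13)/(k**4 + 10*k**3 + 35*k**2 + 50*k + 24) matches t_k.
Sum = s_(8) − s_(2); s_(8) = -262/495, s_(2) = -7/12 ⇒ 107/1980.

Σ = 107/1980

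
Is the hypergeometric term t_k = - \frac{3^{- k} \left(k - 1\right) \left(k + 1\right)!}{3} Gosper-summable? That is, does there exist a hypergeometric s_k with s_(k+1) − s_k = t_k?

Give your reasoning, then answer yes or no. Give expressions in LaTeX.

Compute t_(k+1)/t_k: get k*(k + 2)/(3*(k - 1)).
A = k/3 + 2/3, B = 1, C = k - 1.
Key eq: (k/3 + 2/3)·f(k+1) = (1)·f(k) + (k - 1).
Degrees (1,0,1) ⇒ d ≤ 0.
Solve for f: f(k) = 3 (degree 0 ≤ 0).
Get s_k = R·t_k = -factorial(k + 1)/3**k with R(k) = B(k−1)f(k)/C(k) = 3/(k - 1).
Check: Δs_k = -(k - 1)*factorial(k + 1)/(3*3**k). ✓

Yes. s_k = - 3^{- k} \left(k + 1\right)!.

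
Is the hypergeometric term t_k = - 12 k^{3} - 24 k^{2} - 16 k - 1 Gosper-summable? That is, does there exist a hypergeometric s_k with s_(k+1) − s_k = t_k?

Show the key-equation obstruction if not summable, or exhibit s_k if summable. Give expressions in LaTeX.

Yes. s_k = k \left(- 3 k^{3} - 2 k^{2} + k + 3\right).

Step 1: r(k) = (12*k**3 + 60*k**2 + 100*k + 53)/(12*k**3 + 24*k**2 + 16*k + 1).
So A=1 and B=1, with C=k**3 + 2*k**2 + 4*k/3 + 1/12.
Set up (1)·f(k+1) − (1)·f(k) − (k**3 + 2*k**2 + 4*k/3 + 1/12) = 0.
deg f ≤ 4 (via 0,0,3).
Solve for f: f(k) = k*(3*k**3 + 2*k**2 - k - 3)/12 (degree 4 ≤ 4).
Certificate R = B(k−1)f/C = k*(3*k**3 + 2*k**2 - k - 3)/(12*k**3 + 24*k**2 + 16*k + 1) gives s_k = k*(-3*k**3 - 2*k**2 + k + 3).
Δs = -12*k**3 - 24*k**2 - 16*k - 1, as required.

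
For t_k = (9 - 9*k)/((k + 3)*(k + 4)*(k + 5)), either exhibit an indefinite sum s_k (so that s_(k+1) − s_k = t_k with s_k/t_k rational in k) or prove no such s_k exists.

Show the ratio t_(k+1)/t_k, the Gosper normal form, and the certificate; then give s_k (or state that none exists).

t_(k+1)/t_k = k*(k + 3)/((k - 1)*(k + 6)).
Normal form (A,B,C) = (k + 3, k + 6, k - 1).
f must satisfy (k + 3)·f(k+1) − (k + 5)·f(k) = k - 1.
Degrees (1,1,1) ⇒ d ≤ 2.
Match coefficients ⇒ f(k) = k*(k - 5)/12.
R(k) = B(k−1)·f(k)/C(k) = k*(k - 5)*(k + 5)/(12*(k - 1)); s_k = R·t_k = -3*k*(k - 5)/(4*(k + 3)*(k + 4)).
Δs = 9*(1 - k)/(k**3 + 12*k**2 + 47*k + 60), as required.

s_k = -3*k*(k - 5)/(4*(k + 3)*(k + 4))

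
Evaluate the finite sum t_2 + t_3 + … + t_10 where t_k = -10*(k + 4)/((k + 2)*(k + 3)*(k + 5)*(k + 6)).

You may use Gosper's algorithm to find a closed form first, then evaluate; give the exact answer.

The ratio is (k + 2)*(k + 5)**2/((k + 4)**2*(k + 7)).
So A=k + 2 and B=k + 7, with C=k**2 + 8*k + 16.
Need (k + 2)·f(k+1) − (k + 6)·f(k) = k**2 + 8*k + 16.
d = 4 from the (1,1,2) case.
Match coefficients ⇒ f(k) = k*(k + 3)*(k + 4)*(k + 7)/20.
Get s_k = R·t_k = k*(-k - 7)/(2*(k**2 + 7*k + 10)) with R(k) = B(k−1)f(k)/C(k) = k*(k + 3)*(k + 6)*(k + 7)/(20*(k + 4)).
Check: Δs_k = 10*(-k - 4)/(k**4 + 16*k**3 + 91*k**2 + 216*k + 180). ✓
Σ_(k=2)^(10) t_k = s_(11) − s_(2) = -99/208 − (-9/28) = -225/1456.

Σ = -225/1456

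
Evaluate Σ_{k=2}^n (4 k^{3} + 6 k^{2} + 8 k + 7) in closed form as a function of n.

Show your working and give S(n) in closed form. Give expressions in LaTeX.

S(n) = n^{4} + 4 n^{3} + 8 n^{2} + 12 n - 25

r(k) = (4*k**3 + 18*k**2 + 32*k + 25)/(4*k**3 + 6*k**2 + 8*k + 7) after simplifying.
Gosper form: A/B · C(k+1)/C(k) with A=1, B=1, C=k**3 + 3*k**2/2 + 2*k + 7/4.
Need (1)·f(k+1) − (1)·f(k) = k**3 + 3*k**2/2 + 2*k + 7/4.
Bound: deg f ≤ 4.
Solve for f: f(k) = k*(k**3 + 2*k + 4)/4 (degree 4 ≤ 4).
Then R = B(k−1)f/C = k*(k**3 + 2*k + 4)/(4*k**3 + 6*k**2 + 8*k + 7), so s_k = R(k)·t_k = k*(k**3 + 2*k + 4).
s_(k+1) − s_k = 4*k**3 + 6*k**2 + 8*k + 7 = t_k.
Evaluate: s_(n+1) = n**4 + 4*n**3 + 8*n**2 + 12*n + 7; subtract s_(2) = 32 ⇒ S(n) = n**4 + 4*n**3 + 8*n**2 + 12*n - 25.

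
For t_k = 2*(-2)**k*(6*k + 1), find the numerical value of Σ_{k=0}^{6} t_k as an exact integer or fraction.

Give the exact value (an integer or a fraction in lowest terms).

Σ = 3326

r(k) = 2*(-6*k - 7)/(6*k + 1) after simplifying.
Normal form (A,B,C) = (-2, 1, k + 1/6).
Solve (-2)·f(k+1) − (1)·f(k) = k + 1/6.
d = 1 from the (0,0,1) case.
Coefficient equations give f(k) = -(2*k - 1)/6.
Get s_k = R·t_k = (-2)**(k + 1)*(2*k - 1) with R(k) = B(k−1)f(k)/C(k) = -(2*k - 1)/(6*k + 1).
Check: Δs_k = 2*(-2)**k*(6*k + 1). ✓
Sum = s_(7) − s_(0); s_(7) = 3328, s_(0) = 2 ⇒ 3326.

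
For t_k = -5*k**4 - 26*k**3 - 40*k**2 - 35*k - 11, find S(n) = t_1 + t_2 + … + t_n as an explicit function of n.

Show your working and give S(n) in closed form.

Ratio r(k) = (5*k**4 + 46*k**3 + 148*k**2 + 213*k + 117)/(5*k**4 + 26*k**3 + 40*k**2 + 35*k + 11).
Normal form (A,B,C) = (1, 1, k**4 + 26*k**3/5 + 8*k**2 + 7*k + 11/5).
Solve (1)·f(k+1) − (1)·f(k) = k**4 + 26*k**3/5 + 8*k**2 + 7*k + 11/5.
Bound: deg f ≤ 5.
Solve for f: f(k) = k**2*(k**3 + 4*k**2 + 2*k + 4)/5 (degree 5 ≤ 5).
R(k) = B(k−1)·f(k)/C(k) = k**2*(k**3 + 4*k**2 + 2*k + 4)/(5*k**4 + 26*k**3 + 40*k**2 + 35*k + 11); s_k = R·t_k = k**2*(-k**3 - 4*k**2 - 2*k - 4).
Check: Δs_k = -5*k**4 - 26*k**3 - 40*k**2 - 35*k - 11. ✓
Σ_(k=1)^n t_k = s_(n+1) − s_(1) = (-n**5 - 9*n**4 - 28*n**3 - 44*n**2 - 35*n - 11) − (-11), i.e. n*(-n**4 - 9*n**3 - 28*n**2 - 44*n - 35).

S(n) = n*(-n**4 - 9*n**3 - 28*n**2 - 44*n - 35)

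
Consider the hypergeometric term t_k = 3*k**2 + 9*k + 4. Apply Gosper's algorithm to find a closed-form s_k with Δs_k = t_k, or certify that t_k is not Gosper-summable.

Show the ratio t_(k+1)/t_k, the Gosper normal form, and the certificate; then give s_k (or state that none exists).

Ratio r(k) = (3*k**2 + 15*k + 16)/(3*k**2 + 9*k + 4).
Normal form (A,B,C) = (1, 1, k**2 + 3*k + 4/3).
Key eq: (1)·f(k+1) = (1)·f(k) + (k**2 + 3*k + 4/3).
From deg A=0, deg B=0, deg C=2: d=3.
Coefficient equations give f(k) = k**2*(k + 3)/3.
Certificate R = B(k−1)f/C = k**2*(k + 3)/(3*k**2 + 9*k + 4) gives s_k = k**2*(k + 3).
Verify: 3*k**2 + 9*k + 4 matches t_k.

s_k = k**2*(k + 3)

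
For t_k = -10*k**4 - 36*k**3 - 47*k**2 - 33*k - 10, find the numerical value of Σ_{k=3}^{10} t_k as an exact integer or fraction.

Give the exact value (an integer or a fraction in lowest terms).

Σ = -381392

Step 1: r(k) = (10*k**4 + 76*k**3 + 215*k**2 + 275*k + 136)/(10*k**4 + 36*k**3 + 47*k**2 + 33*k + 10).
A = 1, B = 1, C = k**4 + 18*k**3/5 + 47*k**2/10 + 33*k/10 + 1.
Key eq: (1)·f(k+1) = (1)·f(k) + (k**4 + 18*k**3/5 + 47*k**2/10 + 33*k/10 + 1).
Bound: deg f ≤ 5.
Coefficient equations give f(k) = k*(2*k**4 + 4*k**3 + k**2 + 2*k + 1)/10.
Then R = B(k−1)f/C = k*(2*k**4 + 4*k**3 + k**2 + 2*k + 1)/(10*k**4 + 36*k**3 + 47*k**2 + 33*k + 10), so s_k = R(k)·t_k = k*(-2*k**4 - 4*k**3 - k**2 - 2*k - 1).
Δs = -10*k**4 - 36*k**3 - 47*k**2 - 33*k - 10, as required.
Telescoping: Σ = s_(11) − s_(3) = -382250 − (-858) = -381392.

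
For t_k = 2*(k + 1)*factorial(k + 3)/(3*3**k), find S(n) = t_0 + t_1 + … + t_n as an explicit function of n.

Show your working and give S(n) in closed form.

S(n) = -12 + 2*factorial(n + 4)/(3*3**n)

The ratio is (k + 2)*(k + 4)/(3*(k + 1)).
Factor: A=k/3 + 4/3; B=1; C=k + 1.
Solve (k/3 + 4/3)·f(k+1) − (1)·f(k) = k + 1.
Degrees (1,0,1) ⇒ d ≤ 0.
Solve for f: f(k) = 3 (degree 0 ≤ 0).
R(k) = B(k−1)·f(k)/C(k) = 3/(k + 1); s_k = R·t_k = 2*factorial(k + 3)/3**k.
s_(k+1) − s_k = 2*(k + 1)*factorial(k + 3)/(3*3**k) = t_k.
Evaluate: s_(n+1) = 2*3**(-n - 1)*factorial(n + 4); subtract s_(0) = 12 ⇒ S(n) = -12 + 2*factorial(n + 4)/(3*3**n).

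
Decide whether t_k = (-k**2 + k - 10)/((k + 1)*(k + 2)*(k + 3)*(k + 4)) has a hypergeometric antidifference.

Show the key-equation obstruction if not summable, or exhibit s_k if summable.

Ratio r(k) = (k + 1)*(-k + (k + 1)**2 + 9)/((k + 5)*(k**2 - k + 10)).
So A=k + 1 and B=k + 5, with C=k**2 - k + 10.
Solve (k + 1)·f(k+1) − (k + 4)·f(k) = k**2 - k + 10.
From deg A=1, deg B=1, deg C=2: d=3.
Solve for f: f(k) = k*(2*k**2 + 9*k + 19)/3 (degree 3 ≤ 3).
Certificate R = B(k−1)f/C = k*(k + 4)*(2*k**2 + 9*k + 19)/(3*(k**2 - k + 10)) gives s_k = k*(-2*k**2 - 9*k - 19)/(3*(k + 1)*(k + 2)*(k + 3)).
Δs = (-k**2 + k - 10)/(k**4 + 10*k**3 + 35*k**2 + 50*k + 24), as required.

Yes. s_k = k*(-2*k**2 - 9*k - 19)/(3*(k + 1)*(k + 2)*(k + 3)).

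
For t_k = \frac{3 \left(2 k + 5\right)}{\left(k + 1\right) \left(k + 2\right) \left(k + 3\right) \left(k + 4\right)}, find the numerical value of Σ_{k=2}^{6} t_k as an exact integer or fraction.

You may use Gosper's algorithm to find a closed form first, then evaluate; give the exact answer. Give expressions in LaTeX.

Σ = 13/80

t_(k+1)/t_k = (k + 1)*(2*k + 7)/((k + 5)*(2*k + 5)).
A = k + 1, B = k + 5, C = k + 5/2.
Solve (k + 1)·f(k+1) − (k + 4)·f(k) = k + 5/2.
Degrees (1,1,1) ⇒ d ≤ 3.
Coefficient equations give f(k) = k*(k + 2)*(k + 4)/6.
Get s_k = R·t_k = k*(k + 4)/(k**2 + 4*k + 3) with R(k) = B(k−1)f(k)/C(k) = k*(k + 2)*(k + 4)**2/(3*(2*k + 5)).
Verify: 3*(2*k + 5)/(k**4 + 10*k**3 + 35*k**2 + 50*k + 24) matches t_k.
Evaluate s at k=7 and k=2: 77/80 and 4/5; difference 13/80.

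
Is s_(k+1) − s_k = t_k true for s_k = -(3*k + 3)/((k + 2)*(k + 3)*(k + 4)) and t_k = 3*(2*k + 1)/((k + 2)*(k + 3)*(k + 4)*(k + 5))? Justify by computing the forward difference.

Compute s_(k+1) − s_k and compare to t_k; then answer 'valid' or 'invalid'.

Valid: the claim telescopes to t_k.

s_(k+1) = 3*(-k - 2)/((k + 3)*(k + 4)*(k + 5))
s_(k+1) − s_k = 3*(2*k + 1)/(k**4 + 14*k**3 + 71*k**2 + 154*k + 120)
(s_(k+1) − s_k) − t_k = 0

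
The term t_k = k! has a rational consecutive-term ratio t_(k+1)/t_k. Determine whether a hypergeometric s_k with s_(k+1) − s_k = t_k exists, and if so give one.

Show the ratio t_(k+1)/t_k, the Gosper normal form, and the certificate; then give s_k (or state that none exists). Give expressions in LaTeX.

no hypergeometric antidifference exists

t_(k+1)/t_k = k + 1.
Take A(k)=k + 1, B(k)=1, C(k)=1.
Solve (k + 1)·f(k+1) − (1)·f(k) = 1.
d = -1 from the (1,0,0) case.
Bound -1 < 0, so the key equation has no polynomial solution.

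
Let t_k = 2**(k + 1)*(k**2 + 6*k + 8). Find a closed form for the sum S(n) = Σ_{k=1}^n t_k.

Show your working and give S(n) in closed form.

r(k) = 2*(k**2 + 8*k + 15)/(k**2 + 6*k + 8) after simplifying.
Factor: A=2; B=1; C=k**2 + 6*k + 8.
f must satisfy (2)·f(k+1) − (1)·f(k) = k**2 + 6*k + 8.
Bound: deg f ≤ 2.
Coefficient equations give f(k) = k**2 + 2*k + 2.
So s_k = (B(k−1)f/C)·t_k = ((k**2 + 2*k + 2)/((k + 2)*(k + 4)))·t_k = 2**(k + 1)*(k**2 + 2*k + 2).
Verify: 2**(k + 1)*(k**2 + 6*k + 8) matches t_k.
s_(n+1) = 2**(n + 2)*(n**2 + 4*n + 5) and s_(1) = 20, so S(n) = 4*2**n*n**2 + 16*2**n*n + 20*2**n - 20.

S(n) = 4*2**n*n**2 + 16*2**n*n + 20*2**n - 20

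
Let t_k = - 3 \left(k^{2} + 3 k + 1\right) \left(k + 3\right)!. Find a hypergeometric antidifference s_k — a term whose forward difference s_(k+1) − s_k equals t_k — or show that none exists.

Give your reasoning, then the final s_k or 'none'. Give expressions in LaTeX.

t_(k+1)/t_k = (k + 4)*(3*k + (k + 1)**2 + 4)/(k**2 + 3*k + 1).
A = k + 4, B = 1, C = k**2 + 3*k + 1.
f must satisfy (k + 4)·f(k+1) − (1)·f(k) = k**2 + 3*k + 1.
From deg A=1, deg B=0, deg C=2: d=1.
Match coefficients ⇒ f(k) = k - 1.
R(k) = B(k−1)·f(k)/C(k) = (k - 1)/(k**2 + 3*k + 1); s_k = R·t_k = -3*(k - 1)*factorial(k + 3).
Check: Δs_k = -3*(k**2 + 3*k + 1)*factorial(k + 3). ✓

s_k = - 3 \left(k - 1\right) \left(k + 3\right)!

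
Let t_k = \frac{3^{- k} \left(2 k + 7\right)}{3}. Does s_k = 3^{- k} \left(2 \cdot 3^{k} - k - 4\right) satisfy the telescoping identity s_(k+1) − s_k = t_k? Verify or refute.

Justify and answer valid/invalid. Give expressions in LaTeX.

Valid: the claim telescopes to t_k.

s_(k+1) = (6*3**k - k - 5)/(3*3**k)
s_(k+1) − s_k = (2*k + 7)/(3*3**k)
(s_(k+1) − s_k) − t_k = 0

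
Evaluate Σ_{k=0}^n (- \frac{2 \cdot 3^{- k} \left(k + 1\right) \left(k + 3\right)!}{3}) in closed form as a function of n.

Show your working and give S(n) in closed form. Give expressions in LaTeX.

S(n) = 12 - \frac{2 \cdot 3^{- n} \left(n + 4\right)!}{3}

The ratio is (k + 2)*(k + 4)/(3*(k + 1)).
Normal form (A,B,C) = (k/3 + 4/3, 1, k + 1).
Set up (k/3 + 4/3)·f(k+1) − (1)·f(k) − (k + 1) = 0.
deg f ≤ 0 (via 1,0,1).
Coefficient equations give f(k) = 3.
Get s_k = R·t_k = -2*factorial(k + 3)/3**k with R(k) = B(k−1)f(k)/C(k) = 3/(k + 1).
Verify: -2*(k + 1)*factorial(k + 3)/(3*3**k) matches t_k.
Evaluate: s_(n+1) = -2*3**(-n - 1)*factorial(n + 4); subtract s_(0) = -12 ⇒ S(n) = 12 - 2*factorial(n + 4)/(3*3**n).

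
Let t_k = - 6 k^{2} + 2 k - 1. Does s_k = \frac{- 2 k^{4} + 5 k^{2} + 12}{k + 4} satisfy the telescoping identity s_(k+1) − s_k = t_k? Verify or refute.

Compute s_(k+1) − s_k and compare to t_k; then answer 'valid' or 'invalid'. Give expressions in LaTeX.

Invalid: residual \frac{4 \left(2 k^{3} + 13 k^{2} - 5 k + 5\right)}{k^{2} + 9 k + 20} ≠ 0.

s_(k+1) = (-2*(k + 1)**4 + 5*(k + 1)**2 + 12)/(k + 5)
s_(k+1) − s_k = k*(-6*k**3 - 44*k**2 - 51*k + 11)/(k**2 + 9*k + 20)
(s_(k+1) − s_k) − t_k = 4*(2*k**3 + 13*k**2 - 5*k + 5)/(k**2 + 9*k + 20)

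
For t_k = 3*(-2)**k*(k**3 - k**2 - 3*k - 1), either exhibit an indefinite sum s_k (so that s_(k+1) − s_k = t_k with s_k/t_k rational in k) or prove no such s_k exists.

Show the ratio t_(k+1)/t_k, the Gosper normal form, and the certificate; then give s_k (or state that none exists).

s_k = (-2)**k*(-k**3 + 3*k**2 + k - 1)

t_(k+1)/t_k = 2*(-k**3 - 2*k**2 + 2*k + 4)/(k**3 - k**2 - 3*k - 1).
Normal form (A,B,C) = (-2, 1, k**3 - k**2 - 3*k - 1).
Key eq: (-2)·f(k+1) = (1)·f(k) + (k**3 - k**2 - 3*k - 1).
From deg A=0, deg B=0, deg C=3: d=3.
Solve for f: f(k) = -(k**3 - 3*k**2 - k + 1)/3 (degree 3 ≤ 3).
Get s_k = R·t_k = (-2)**k*(-k**3 + 3*k**2 + k - 1) with R(k) = B(k−1)f(k)/C(k) = -(k**3 - 3*k**2 - k + 1)/(3*(k + 1)*(k**2 - 2*k - 1)).
Verify: 3*(-2)**k*(k**3 - k**2 - 3*k - 1) matches t_k.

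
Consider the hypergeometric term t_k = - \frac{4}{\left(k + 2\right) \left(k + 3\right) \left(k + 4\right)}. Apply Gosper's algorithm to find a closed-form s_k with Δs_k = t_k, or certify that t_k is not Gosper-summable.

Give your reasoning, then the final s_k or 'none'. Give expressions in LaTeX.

s_k = \frac{k \left(- k - 5\right)}{3 \left(k + 2\right) \left(k + 3\right)}

Step 1: r(k) = (k + 2)/(k + 5).
Gosper form: A/B · C(k+1)/C(k) with A=k + 2, B=k + 5, C=1.
Set up (k + 2)·f(k+1) − (k + 4)·f(k) − (1) = 0.
From deg A=1, deg B=1, deg C=0: d=2.
Coefficient equations give f(k) = k*(k + 5)/12.
Then R = B(k−1)f/C = k*(k + 4)*(k + 5)/12, so s_k = R(k)·t_k = k*(-k - 5)/(3*(k + 2)*(k + 3)).
Check: Δs_k = -4/(k**3 + 9*k**2 + 26*k + 24). ✓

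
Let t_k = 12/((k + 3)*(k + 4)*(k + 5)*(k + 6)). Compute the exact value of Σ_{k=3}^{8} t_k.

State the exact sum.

Ratio r(k) = (k + 3)/(k + 7).
A = k + 3, B = k + 7, C = 1.
Need (k + 3)·f(k+1) − (k + 6)·f(k) = 1.
Bound: deg f ≤ 3.
Solving with deg f ≤ 3: f(k) = k*(k**2 + 12*k + 47)/180.
Get s_k = R·t_k = k*(k**2 + 12*k + 47)/(15*(k + 3)*(k + 4)*(k + 5)) with R(k) = B(k−1)f(k)/C(k) = k*(k + 6)*(k**2 + 12*k + 47)/180.
Check: Δs_k = 12/(k**4 + 18*k**3 + 119*k**2 + 342*k + 360). ✓
Sum = s_(9) − s_(3); s_(9) = 59/910, s_(3) = 23/420 ⇒ 11/1092.

Σ = 11/1092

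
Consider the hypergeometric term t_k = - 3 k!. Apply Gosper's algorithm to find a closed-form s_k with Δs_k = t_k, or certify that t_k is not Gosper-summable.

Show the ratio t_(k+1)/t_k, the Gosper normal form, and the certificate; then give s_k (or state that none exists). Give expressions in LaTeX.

Step 1: r(k) = k + 1.
Factor: A=k + 1; B=1; C=1.
f must satisfy (k + 1)·f(k+1) − (1)·f(k) = 1.
d = -1 from the (1,0,0) case.
d = -1 < 0 ⇒ no nonzero polynomial f; not summable.

none (Gosper's algorithm certifies no s_k)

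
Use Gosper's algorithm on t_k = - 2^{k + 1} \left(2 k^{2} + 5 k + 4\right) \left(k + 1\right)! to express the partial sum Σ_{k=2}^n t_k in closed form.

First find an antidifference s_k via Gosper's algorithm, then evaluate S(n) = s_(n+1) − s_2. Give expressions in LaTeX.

S(n) = - 4 \cdot 2^{n} n \left(n + 2\right)! - 4 \cdot 2^{n} \left(n + 2\right)! + 96

Step 1: r(k) = 2*(2*k**3 + 13*k**2 + 29*k + 22)/(2*k**2 + 5*k + 4).
Normal form (A,B,C) = (2*k + 4, 1, k**2 + 5*k/2 + 2).
Set up (2*k + 4)·f(k+1) − (1)·f(k) − (k**2 + 5*k/2 + 2) = 0.
deg f ≤ 1 (via 1,0,2).
A polynomial solution: f(k) = k/2.
R(k) = B(k−1)·f(k)/C(k) = k/(2*k**2 + 5*k + 4); s_k = R·t_k = -2**(k + 1)*k*factorial(k + 1).
Check: Δs_k = -2**(k + 1)*(2*k**2 + 5*k + 4)*factorial(k + 1). ✓
Evaluate: s_(n+1) = -2**(n + 2)*(n + 1)*factorial(n + 2); subtract s_(2) = -96 ⇒ S(n) = -4*2**n*n*factorial(n + 2) - 4*2**n*factorial(n + 2) + 96.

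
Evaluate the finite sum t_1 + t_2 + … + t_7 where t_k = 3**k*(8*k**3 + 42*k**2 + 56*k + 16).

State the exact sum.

Σ = 14722872

Step 1: r(k) = 3*(4*k**3 + 33*k**2 + 82*k + 61)/(4*k**3 + 21*k**2 + 28*k + 8).
Factor: A=3; B=1; C=k**3 + 21*k**2/4 + 7*k + 2.
Solve (3)·f(k+1) − (1)·f(k) = k**3 + 21*k**2/4 + 7*k + 2.
deg f ≤ 3 (via 0,0,3).
Solve for f: f(k) = (4*k**3 + 3*k**2 + k - 4)/8 (degree 3 ≤ 3).
R(k) = B(k−1)·f(k)/C(k) = (4*k**3 + 3*k**2 + k - 4)/(2*(4*k**3 + 21*k**2 + 28*k + 8)); s_k = R·t_k = 3**k*(4*k**3 + 3*k**2 + k - 4).
s_(k+1) − s_k = 3**k*(8*k**3 + 42*k**2 + 56*k + 16) = t_k.
Σ_(k=1)^(7) t_k = s_(8) − s_(1) = 14722884 − (12) = 14722872.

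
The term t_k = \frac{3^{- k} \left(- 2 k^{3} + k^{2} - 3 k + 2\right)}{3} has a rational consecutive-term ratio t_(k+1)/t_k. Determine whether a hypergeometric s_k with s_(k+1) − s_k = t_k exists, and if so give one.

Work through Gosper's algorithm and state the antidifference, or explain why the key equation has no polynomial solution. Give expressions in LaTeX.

Ratio r(k) = (2*k**3 + 5*k**2 + 7*k + 2)/(3*(2*k**3 - k**2 + 3*k - 2)).
A = 1/3, B = 1, C = k**3 - k**2/2 + 3*k/2 - 1.
Key eq: (1/3)·f(k+1) = (1)·f(k) + (k**3 - k**2/2 + 3*k/2 - 1).
d = 3 from the (0,0,3) case.
Coefficient equations give f(k) = -3*(k**3 + k**2 + 4*k + 2)/2.
Then R = B(k−1)f/C = -3*(k**3 + k**2 + 4*k + 2)/(2*k**3 - k**2 + 3*k - 2), so s_k = R(k)·t_k = (k**3 + k**2 + 4*k + 2)/3**k.
Check: Δs_k = (-2*k**3 + k**2 - 3*k + 2)/(3*3**k). ✓

s_k = 3^{- k} \left(k^{3} + k^{2} + 4 k + 2\right)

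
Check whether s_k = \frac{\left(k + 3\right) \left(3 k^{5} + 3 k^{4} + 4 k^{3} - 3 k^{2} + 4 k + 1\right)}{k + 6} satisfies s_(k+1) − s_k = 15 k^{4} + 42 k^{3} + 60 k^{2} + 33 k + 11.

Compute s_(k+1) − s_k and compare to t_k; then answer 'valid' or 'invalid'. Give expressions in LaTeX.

Invalid: residual \frac{3 \left(- 12 k^{5} - 129 k^{4} - 308 k^{3} - 396 k^{2} - 205 k - 65\right)}{k^{2} + 13 k + 42} ≠ 0.

s_(k+1) = (3*k**6 + 30*k**5 + 118*k**4 + 241*k**3 + 265*k**2 + 160*k + 48)/(k + 7)
s_(k+1) − s_k = (15*k**6 + 201*k**5 + 849*k**4 + 1653*k**3 + 1772*k**2 + 914*k + 267)/(k**2 + 13*k + 42)
(s_(k+1) − s_k) − t_k = 3*(-12*k**5 - 129*k**4 - 308*k**3 - 396*k**2 - 205*k - 65)/(k**2 + 13*k + 42)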